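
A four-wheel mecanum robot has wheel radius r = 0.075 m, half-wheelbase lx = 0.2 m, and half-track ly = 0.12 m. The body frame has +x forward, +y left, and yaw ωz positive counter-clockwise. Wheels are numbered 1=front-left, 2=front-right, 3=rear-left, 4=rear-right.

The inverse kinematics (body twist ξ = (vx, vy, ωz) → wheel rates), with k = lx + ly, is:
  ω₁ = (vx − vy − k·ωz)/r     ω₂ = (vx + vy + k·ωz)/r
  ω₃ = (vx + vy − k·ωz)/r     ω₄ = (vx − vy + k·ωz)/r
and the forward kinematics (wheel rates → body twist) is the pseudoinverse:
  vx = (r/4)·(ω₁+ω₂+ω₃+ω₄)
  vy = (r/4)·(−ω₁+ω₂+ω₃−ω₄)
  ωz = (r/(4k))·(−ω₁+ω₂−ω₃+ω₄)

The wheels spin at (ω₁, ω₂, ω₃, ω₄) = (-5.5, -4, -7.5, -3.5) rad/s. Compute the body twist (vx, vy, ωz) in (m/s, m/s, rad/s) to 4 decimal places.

(-0.3844, -0.0469, 0.3223)

k = lx + ly = 0.2 + 0.12 = 0.3200
ω₁+ω₂+ω₃+ω₄ = -20.5000  →  vx = (0.075/4)·-20.5000 = -0.3844
−ω₁+ω₂+ω₃−ω₄ = -2.5000  →  vy = (0.075/4)·-2.5000 = -0.0469
−ω₁+ω₂−ω₃+ω₄ = 5.5000  →  ωz = (0.075/1.2800)·5.5000 = 0.3223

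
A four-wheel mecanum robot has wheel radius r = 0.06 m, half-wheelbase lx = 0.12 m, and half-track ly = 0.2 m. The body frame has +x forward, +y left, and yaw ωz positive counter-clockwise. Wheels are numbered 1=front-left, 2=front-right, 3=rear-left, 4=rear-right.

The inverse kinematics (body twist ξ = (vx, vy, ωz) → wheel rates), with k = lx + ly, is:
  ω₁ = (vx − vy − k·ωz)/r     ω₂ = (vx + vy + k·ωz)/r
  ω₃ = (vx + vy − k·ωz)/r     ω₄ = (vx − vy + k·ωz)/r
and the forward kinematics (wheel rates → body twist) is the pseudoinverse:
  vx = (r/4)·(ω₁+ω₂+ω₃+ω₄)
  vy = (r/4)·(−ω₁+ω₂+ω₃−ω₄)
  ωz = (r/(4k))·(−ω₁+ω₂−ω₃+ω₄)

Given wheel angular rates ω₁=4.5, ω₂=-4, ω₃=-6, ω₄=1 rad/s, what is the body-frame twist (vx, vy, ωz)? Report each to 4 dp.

(-0.0675, -0.2325, -0.0703)

k = lx + ly = 0.12 + 0.2 = 0.3200
ω₁+ω₂+ω₃+ω₄ = -4.5000  →  vx = (0.06/4)·-4.5000 = -0.0675
−ω₁+ω₂+ω₃−ω₄ = -15.5000  →  vy = (0.06/4)·-15.5000 = -0.2325
−ω₁+ω₂−ω₃+ω₄ = -1.5000  →  ωz = (0.06/1.2800)·-1.5000 = -0.0703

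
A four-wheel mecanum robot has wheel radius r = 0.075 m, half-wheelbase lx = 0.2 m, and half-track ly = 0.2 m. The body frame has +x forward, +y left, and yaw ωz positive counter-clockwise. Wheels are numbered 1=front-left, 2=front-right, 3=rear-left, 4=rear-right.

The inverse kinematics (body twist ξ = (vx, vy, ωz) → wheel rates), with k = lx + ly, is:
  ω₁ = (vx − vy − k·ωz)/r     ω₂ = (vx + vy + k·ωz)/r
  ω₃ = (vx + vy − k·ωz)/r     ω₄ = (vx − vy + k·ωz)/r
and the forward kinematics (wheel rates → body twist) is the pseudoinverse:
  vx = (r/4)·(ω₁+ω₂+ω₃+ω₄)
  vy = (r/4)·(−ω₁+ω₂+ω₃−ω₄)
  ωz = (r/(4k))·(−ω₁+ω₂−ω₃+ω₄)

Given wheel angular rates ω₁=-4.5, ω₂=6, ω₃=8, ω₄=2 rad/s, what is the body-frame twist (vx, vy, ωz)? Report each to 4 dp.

k = lx + ly = 0.2 + 0.2 = 0.4000
ω₁+ω₂+ω₃+ω₄ = 11.5000  →  vx = (0.075/4)·11.5000 = 0.2156
−ω₁+ω₂+ω₃−ω₄ = 16.5000  →  vy = (0.075/4)·16.5000 = 0.3094
−ω₁+ω₂−ω₃+ω₄ = 4.5000  →  ωz = (0.075/1.6000)·4.5000 = 0.2109

(0.2156, 0.3094, 0.2109)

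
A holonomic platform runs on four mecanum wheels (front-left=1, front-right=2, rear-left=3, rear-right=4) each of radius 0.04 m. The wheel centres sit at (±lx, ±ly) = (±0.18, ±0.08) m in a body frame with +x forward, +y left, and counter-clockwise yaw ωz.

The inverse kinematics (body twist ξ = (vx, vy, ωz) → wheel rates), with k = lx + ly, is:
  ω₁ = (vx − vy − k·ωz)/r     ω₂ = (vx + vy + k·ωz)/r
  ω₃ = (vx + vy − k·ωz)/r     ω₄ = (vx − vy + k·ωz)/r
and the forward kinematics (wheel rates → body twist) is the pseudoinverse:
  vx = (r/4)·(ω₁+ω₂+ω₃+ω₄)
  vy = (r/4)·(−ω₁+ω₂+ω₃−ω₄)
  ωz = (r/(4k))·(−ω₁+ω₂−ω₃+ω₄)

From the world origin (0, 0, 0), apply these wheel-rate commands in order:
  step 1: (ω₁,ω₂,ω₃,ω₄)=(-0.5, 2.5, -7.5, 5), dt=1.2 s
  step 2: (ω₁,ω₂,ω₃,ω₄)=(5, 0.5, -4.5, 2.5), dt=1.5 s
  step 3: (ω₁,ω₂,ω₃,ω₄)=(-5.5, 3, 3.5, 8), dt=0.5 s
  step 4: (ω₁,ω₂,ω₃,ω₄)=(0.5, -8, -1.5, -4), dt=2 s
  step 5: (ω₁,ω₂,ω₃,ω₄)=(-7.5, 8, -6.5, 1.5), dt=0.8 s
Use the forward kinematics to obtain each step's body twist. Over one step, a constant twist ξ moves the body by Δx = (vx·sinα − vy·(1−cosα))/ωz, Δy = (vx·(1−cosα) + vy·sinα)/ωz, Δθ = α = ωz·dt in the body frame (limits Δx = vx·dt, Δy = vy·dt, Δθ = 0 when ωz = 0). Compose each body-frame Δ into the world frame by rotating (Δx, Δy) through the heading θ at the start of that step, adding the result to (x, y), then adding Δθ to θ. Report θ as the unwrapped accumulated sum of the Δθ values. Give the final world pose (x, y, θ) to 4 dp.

(0.0167, -0.3656, 0.9865)

step 1: ξ=(vx,vy,ωz)=(-0.0050, -0.0950, 0.5962), dt=1.2 → body Δ=(0.0336, -0.1066, 0.7154) → world pose (0.0336, -0.1066, 0.7154)
step 2: ξ=(vx,vy,ωz)=(0.0350, -0.1150, 0.0962), dt=1.5 → body Δ=(0.0647, -0.1681, 0.1442) → world pose (0.1927, -0.1910, 0.8596)
step 3: ξ=(vx,vy,ωz)=(0.0900, 0.0400, 0.5000), dt=0.5 → body Δ=(0.0420, 0.0254, 0.2500) → world pose (0.2009, -0.1426, 1.1096)
step 4: ξ=(vx,vy,ωz)=(-0.1300, -0.0600, -0.4231), dt=2.0 → body Δ=(-0.2779, -0.0026, -0.8462) → world pose (0.0796, -0.3926, 0.2635)
step 5: ξ=(vx,vy,ωz)=(-0.0450, 0.0750, 0.9038), dt=0.8 → body Δ=(-0.0537, 0.0424, 0.7231) → world pose (0.0167, -0.3656, 0.9865)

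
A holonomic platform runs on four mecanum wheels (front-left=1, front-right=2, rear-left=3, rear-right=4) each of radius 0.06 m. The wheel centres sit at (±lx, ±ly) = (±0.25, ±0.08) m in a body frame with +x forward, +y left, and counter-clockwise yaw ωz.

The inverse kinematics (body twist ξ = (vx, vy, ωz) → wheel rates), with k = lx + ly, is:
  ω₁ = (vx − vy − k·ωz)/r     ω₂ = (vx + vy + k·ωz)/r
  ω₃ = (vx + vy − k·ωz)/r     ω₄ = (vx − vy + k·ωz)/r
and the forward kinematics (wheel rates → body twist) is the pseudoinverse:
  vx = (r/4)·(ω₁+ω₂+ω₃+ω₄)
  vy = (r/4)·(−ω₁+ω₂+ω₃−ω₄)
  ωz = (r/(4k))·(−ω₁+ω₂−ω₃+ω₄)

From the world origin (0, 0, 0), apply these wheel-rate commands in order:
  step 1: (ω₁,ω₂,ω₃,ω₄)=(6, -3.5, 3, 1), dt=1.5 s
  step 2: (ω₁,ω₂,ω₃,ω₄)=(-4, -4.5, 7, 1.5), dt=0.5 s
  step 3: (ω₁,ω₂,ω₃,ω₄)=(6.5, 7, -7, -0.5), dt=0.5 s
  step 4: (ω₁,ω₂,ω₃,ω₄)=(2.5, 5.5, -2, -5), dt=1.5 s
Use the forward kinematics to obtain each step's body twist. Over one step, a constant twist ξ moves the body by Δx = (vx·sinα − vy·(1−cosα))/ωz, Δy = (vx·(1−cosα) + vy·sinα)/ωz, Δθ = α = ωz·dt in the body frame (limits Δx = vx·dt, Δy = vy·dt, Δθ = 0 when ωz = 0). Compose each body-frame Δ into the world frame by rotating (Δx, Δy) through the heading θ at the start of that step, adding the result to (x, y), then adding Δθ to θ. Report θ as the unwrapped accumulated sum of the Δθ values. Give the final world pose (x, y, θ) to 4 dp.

(0.2030, -0.1630, -0.7614)

step 1: ξ=(vx,vy,ωz)=(0.0975, -0.1125, -0.5227), dt=1.5 → body Δ=(0.0689, -0.2064, -0.7841) → world pose (0.0689, -0.2064, -0.7841)
step 2: ξ=(vx,vy,ωz)=(0.0000, 0.0750, -0.2727), dt=0.5 → body Δ=(0.0026, 0.0374, -0.1364) → world pose (0.0971, -0.1818, -0.9205)
step 3: ξ=(vx,vy,ωz)=(0.0900, -0.0900, 0.3182), dt=0.5 → body Δ=(0.0484, -0.0412, 0.1591) → world pose (0.0936, -0.2452, -0.7614)
step 4: ξ=(vx,vy,ωz)=(0.0150, 0.0900, 0.0000), dt=1.5 → body Δ=(0.0225, 0.1350, 0.0000) → world pose (0.2030, -0.1630, -0.7614)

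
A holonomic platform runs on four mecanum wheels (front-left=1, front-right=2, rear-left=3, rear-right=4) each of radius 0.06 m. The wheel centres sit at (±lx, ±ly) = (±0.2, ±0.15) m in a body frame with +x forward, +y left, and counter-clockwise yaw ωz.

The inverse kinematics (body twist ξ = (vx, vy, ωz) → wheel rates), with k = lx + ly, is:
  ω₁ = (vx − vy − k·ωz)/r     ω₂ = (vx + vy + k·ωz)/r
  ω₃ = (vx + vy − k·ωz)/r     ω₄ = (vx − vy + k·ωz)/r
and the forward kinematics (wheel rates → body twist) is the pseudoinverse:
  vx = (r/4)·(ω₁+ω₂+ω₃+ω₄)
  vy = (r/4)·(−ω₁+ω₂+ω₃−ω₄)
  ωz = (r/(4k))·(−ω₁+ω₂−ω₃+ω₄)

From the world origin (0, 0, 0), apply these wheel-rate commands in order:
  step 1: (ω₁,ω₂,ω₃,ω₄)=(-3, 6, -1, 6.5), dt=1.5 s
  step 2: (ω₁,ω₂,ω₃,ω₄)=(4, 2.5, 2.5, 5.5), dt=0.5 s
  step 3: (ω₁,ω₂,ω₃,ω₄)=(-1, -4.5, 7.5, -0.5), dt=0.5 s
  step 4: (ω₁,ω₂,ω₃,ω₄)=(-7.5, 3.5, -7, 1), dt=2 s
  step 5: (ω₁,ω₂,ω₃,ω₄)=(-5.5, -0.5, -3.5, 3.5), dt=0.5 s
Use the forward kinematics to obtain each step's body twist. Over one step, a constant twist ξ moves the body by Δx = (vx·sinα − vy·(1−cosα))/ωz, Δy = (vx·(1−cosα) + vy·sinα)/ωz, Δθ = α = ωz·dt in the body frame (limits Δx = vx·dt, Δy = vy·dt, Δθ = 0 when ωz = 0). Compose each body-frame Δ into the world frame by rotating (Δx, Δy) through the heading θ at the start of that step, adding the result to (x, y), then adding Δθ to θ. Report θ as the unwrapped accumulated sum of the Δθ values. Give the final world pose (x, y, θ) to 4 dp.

(0.1911, -0.0561, 2.7321)

step 1: ξ=(vx,vy,ωz)=(0.1275, 0.0225, 0.7071), dt=1.5 → body Δ=(0.1411, 0.1200, 1.0607) → world pose (0.1411, 0.1200, 1.0607)
step 2: ξ=(vx,vy,ωz)=(0.2175, -0.0675, 0.0643), dt=0.5 → body Δ=(0.1093, -0.0320, 0.0321) → world pose (0.2223, 0.1998, 1.0929)
step 3: ξ=(vx,vy,ωz)=(0.0225, 0.0675, -0.4929), dt=0.5 → body Δ=(0.0153, 0.0320, -0.2464) → world pose (0.2009, 0.2281, 0.8464)
step 4: ξ=(vx,vy,ωz)=(-0.1500, 0.0450, 0.8143), dt=2.0 → body Δ=(-0.2424, -0.1397, 1.6286) → world pose (0.1449, -0.0460, 2.4750)
step 5: ξ=(vx,vy,ωz)=(-0.0900, -0.0300, 0.5143), dt=0.5 → body Δ=(-0.0426, -0.0206, 0.2571) → world pose (0.1911, -0.0561, 2.7321)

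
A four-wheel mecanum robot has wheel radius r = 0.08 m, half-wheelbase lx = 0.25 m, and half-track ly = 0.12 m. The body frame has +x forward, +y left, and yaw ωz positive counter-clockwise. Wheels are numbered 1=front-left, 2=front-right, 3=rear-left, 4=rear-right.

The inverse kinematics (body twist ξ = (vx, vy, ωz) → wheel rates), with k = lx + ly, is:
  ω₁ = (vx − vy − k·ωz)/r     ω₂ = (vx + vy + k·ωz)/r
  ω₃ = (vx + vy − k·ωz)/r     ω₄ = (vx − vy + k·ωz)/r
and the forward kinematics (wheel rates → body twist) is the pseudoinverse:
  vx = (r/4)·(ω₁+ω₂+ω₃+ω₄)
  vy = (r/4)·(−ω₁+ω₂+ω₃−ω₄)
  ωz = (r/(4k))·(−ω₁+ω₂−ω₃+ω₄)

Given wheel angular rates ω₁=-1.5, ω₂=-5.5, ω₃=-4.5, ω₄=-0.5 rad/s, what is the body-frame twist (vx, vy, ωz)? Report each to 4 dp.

(-0.2400, -0.1600, 0.0000)

k = lx + ly = 0.25 + 0.12 = 0.3700
ω₁+ω₂+ω₃+ω₄ = -12.0000  →  vx = (0.08/4)·-12.0000 = -0.2400
−ω₁+ω₂+ω₃−ω₄ = -8.0000  →  vy = (0.08/4)·-8.0000 = -0.1600
−ω₁+ω₂−ω₃+ω₄ = 0.0000  →  ωz = (0.08/1.4800)·0.0000 = 0.0000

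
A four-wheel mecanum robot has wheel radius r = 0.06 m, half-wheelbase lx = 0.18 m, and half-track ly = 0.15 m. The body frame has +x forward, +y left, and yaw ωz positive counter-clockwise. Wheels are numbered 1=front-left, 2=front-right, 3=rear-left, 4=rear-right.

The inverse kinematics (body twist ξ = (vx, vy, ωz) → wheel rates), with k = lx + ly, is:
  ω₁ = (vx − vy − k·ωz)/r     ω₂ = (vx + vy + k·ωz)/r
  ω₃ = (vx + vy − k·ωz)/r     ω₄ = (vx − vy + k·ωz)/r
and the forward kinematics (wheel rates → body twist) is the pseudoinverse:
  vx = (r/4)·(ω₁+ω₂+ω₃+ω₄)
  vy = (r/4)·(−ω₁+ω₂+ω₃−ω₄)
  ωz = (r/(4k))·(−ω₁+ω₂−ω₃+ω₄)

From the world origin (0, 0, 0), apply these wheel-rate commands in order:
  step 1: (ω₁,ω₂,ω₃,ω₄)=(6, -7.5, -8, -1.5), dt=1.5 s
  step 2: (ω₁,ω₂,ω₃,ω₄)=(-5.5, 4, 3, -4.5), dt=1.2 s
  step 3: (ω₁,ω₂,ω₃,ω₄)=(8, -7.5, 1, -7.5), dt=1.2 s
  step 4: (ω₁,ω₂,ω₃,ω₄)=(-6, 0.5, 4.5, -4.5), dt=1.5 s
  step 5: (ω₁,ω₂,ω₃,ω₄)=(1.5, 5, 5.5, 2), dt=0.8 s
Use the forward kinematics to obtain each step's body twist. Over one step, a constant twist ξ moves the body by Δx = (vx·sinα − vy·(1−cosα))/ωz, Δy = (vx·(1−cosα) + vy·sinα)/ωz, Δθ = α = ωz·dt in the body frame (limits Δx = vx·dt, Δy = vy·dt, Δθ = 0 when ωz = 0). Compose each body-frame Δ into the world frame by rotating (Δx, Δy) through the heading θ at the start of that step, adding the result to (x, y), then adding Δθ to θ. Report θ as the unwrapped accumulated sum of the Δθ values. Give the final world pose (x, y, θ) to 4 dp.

(-0.0193, -0.1790, -1.8477)

step 1: ξ=(vx,vy,ωz)=(-0.1650, -0.3000, -0.3182), dt=1.5 → body Δ=(-0.3436, -0.3752, -0.4773) → world pose (-0.3436, -0.3752, -0.4773)
step 2: ξ=(vx,vy,ωz)=(-0.0450, 0.2550, 0.0909), dt=1.2 → body Δ=(-0.0706, 0.3025, 0.1091) → world pose (-0.2673, -0.0741, -0.3682)
step 3: ξ=(vx,vy,ωz)=(-0.0900, -0.1050, -1.0909), dt=1.2 → body Δ=(-0.1510, -0.0318, -1.3091) → world pose (-0.4197, -0.0494, -1.6773)
step 4: ξ=(vx,vy,ωz)=(-0.0825, 0.2325, -0.1136), dt=1.5 → body Δ=(-0.0935, 0.3576, -0.1705) → world pose (-0.0542, 0.0056, -1.8477)
step 5: ξ=(vx,vy,ωz)=(0.2100, 0.1050, 0.0000), dt=0.8 → body Δ=(0.1680, 0.0840, 0.0000) → world pose (-0.0193, -0.1790, -1.8477)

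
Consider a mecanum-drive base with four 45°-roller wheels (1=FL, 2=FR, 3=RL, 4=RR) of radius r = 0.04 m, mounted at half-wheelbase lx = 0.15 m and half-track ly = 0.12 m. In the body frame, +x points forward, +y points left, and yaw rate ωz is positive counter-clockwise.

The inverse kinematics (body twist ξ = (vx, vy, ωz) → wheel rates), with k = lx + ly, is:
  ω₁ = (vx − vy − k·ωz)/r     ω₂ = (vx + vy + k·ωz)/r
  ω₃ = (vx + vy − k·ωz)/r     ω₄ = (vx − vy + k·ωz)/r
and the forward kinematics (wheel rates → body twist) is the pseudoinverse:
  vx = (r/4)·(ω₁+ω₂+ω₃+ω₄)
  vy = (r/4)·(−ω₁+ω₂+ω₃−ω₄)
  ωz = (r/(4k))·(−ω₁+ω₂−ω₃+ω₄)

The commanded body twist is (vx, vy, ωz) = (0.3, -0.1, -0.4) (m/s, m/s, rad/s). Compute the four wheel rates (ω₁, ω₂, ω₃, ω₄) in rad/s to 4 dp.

(12.7000, 2.3000, 7.7000, 7.3000)

k = lx + ly = 0.15 + 0.12 = 0.2700;  k·ωz = 0.2700·-0.4 = -0.1080
ω₁ (FL) = (vx − vy − k·ωz)/r = 0.5080/0.04 = 12.7000
ω₂ (FR) = (vx + vy + k·ωz)/r = 0.0920/0.04 = 2.3000
ω₃ (RL) = (vx + vy − k·ωz)/r = 0.3080/0.04 = 7.7000
ω₄ (RR) = (vx − vy + k·ωz)/r = 0.2920/0.04 = 7.3000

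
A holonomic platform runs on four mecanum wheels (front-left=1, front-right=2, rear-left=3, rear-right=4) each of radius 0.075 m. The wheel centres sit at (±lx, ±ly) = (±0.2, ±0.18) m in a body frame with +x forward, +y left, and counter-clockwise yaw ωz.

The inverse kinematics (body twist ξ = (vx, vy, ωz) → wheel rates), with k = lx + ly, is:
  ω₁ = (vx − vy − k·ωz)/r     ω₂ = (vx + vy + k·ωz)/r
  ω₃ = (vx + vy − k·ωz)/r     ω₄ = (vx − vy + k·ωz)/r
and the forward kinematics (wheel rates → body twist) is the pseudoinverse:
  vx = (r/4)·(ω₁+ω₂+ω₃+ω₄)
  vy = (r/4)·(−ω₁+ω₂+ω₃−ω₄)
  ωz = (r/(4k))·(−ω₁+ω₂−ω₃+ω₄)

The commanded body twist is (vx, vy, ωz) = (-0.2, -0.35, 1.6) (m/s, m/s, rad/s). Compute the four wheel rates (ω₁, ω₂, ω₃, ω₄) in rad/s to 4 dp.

(-6.1067, 0.7733, -15.4400, 10.1067)

k = lx + ly = 0.2 + 0.18 = 0.3800;  k·ωz = 0.3800·1.6 = 0.6080
ω₁ (FL) = (vx − vy − k·ωz)/r = -0.4580/0.075 = -6.1067
ω₂ (FR) = (vx + vy + k·ωz)/r = 0.0580/0.075 = 0.7733
ω₃ (RL) = (vx + vy − k·ωz)/r = -1.1580/0.075 = -15.4400
ω₄ (RR) = (vx − vy + k·ωz)/r = 0.7580/0.075 = 10.1067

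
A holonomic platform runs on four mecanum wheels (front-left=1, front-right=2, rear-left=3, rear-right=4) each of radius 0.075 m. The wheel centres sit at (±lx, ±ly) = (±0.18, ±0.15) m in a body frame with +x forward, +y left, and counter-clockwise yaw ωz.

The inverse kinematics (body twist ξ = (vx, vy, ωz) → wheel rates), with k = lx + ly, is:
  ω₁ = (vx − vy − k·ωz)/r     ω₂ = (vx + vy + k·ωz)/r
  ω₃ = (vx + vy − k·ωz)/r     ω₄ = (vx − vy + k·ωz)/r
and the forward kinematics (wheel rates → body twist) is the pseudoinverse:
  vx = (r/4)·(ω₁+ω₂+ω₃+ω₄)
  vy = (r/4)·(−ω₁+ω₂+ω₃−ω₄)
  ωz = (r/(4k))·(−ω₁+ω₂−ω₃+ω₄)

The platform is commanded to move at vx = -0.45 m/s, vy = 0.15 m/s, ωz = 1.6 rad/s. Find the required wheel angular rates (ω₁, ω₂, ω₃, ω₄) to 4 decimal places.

k = lx + ly = 0.18 + 0.15 = 0.3300;  k·ωz = 0.3300·1.6 = 0.5280
ω₁ (FL) = (vx − vy − k·ωz)/r = -1.1280/0.075 = -15.0400
ω₂ (FR) = (vx + vy + k·ωz)/r = 0.2280/0.075 = 3.0400
ω₃ (RL) = (vx + vy − k·ωz)/r = -0.8280/0.075 = -11.0400
ω₄ (RR) = (vx − vy + k·ωz)/r = -0.0720/0.075 = -0.9600

(-15.0400, 3.0400, -11.0400, -0.9600)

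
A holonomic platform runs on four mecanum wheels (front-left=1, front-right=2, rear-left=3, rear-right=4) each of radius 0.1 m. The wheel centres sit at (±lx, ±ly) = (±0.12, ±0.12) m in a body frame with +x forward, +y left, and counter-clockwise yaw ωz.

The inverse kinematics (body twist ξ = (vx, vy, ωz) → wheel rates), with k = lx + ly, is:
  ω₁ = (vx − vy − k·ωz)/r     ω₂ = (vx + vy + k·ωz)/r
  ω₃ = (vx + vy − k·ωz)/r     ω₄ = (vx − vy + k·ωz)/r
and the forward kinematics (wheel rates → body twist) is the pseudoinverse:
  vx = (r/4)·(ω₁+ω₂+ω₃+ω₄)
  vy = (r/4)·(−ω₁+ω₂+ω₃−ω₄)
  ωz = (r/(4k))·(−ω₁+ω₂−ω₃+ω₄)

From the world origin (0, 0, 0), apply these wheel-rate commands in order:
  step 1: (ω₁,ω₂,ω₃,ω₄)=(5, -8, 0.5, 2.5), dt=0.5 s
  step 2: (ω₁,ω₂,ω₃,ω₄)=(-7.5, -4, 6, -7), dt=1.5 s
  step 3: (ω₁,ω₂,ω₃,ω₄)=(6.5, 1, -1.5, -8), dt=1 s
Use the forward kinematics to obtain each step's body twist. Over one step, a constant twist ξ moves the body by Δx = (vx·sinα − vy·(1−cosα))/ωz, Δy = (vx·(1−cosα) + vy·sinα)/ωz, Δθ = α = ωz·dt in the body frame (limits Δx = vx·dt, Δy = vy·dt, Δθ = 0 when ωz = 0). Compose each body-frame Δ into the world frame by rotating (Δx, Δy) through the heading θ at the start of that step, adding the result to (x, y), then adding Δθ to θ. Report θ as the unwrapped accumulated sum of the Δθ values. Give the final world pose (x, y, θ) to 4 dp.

step 1: ξ=(vx,vy,ωz)=(0.0000, -0.3750, -1.1458), dt=0.5 → body Δ=(-0.0523, -0.1774, -0.5729) → world pose (-0.0523, -0.1774, -0.5729)
step 2: ξ=(vx,vy,ωz)=(-0.3125, 0.4125, -0.9896), dt=1.5 → body Δ=(0.0663, 0.7038, -1.4844) → world pose (0.3849, 0.3781, -2.0573)
step 3: ξ=(vx,vy,ωz)=(-0.0500, 0.0250, -1.2500), dt=1.0 → body Δ=(-0.0243, 0.0464, -1.2500) → world pose (0.4373, 0.3779, -3.3073)

(0.4373, 0.3779, -3.3073)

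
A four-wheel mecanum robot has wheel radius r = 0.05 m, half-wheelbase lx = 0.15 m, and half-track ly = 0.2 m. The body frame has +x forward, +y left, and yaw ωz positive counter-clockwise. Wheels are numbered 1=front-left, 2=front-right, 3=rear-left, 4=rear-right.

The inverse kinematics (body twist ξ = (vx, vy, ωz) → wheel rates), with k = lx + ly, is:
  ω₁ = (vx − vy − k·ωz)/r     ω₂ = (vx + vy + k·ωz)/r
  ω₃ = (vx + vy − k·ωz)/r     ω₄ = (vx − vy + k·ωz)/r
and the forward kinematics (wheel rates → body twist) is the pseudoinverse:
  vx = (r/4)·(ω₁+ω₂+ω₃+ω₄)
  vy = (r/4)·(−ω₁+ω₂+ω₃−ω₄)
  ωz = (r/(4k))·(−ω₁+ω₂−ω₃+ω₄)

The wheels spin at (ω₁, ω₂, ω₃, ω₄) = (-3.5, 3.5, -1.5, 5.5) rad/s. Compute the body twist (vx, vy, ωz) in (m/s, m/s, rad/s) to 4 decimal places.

k = lx + ly = 0.15 + 0.2 = 0.3500
ω₁+ω₂+ω₃+ω₄ = 4.0000  →  vx = (0.05/4)·4.0000 = 0.0500
−ω₁+ω₂+ω₃−ω₄ = 0.0000  →  vy = (0.05/4)·0.0000 = 0.0000
−ω₁+ω₂−ω₃+ω₄ = 14.0000  →  ωz = (0.05/1.4000)·14.0000 = 0.5000

(0.0500, 0.0000, 0.5000)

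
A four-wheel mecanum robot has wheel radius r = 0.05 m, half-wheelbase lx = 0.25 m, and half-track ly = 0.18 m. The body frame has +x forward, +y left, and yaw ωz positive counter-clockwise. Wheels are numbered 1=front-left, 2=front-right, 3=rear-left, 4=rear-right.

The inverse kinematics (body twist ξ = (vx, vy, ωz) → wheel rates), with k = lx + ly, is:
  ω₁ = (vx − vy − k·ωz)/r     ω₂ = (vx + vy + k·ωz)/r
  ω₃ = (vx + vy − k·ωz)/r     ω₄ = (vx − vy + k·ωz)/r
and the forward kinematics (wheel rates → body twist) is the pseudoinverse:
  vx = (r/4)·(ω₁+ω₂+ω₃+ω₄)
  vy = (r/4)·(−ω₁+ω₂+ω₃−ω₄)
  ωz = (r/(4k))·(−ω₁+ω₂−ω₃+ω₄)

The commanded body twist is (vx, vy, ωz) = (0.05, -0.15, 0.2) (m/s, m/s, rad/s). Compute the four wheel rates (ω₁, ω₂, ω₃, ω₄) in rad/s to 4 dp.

(2.2800, -0.2800, -3.7200, 5.7200)

k = lx + ly = 0.25 + 0.18 = 0.4300;  k·ωz = 0.4300·0.2 = 0.0860
ω₁ (FL) = (vx − vy − k·ωz)/r = 0.1140/0.05 = 2.2800
ω₂ (FR) = (vx + vy + k·ωz)/r = -0.0140/0.05 = -0.2800
ω₃ (RL) = (vx + vy − k·ωz)/r = -0.1860/0.05 = -3.7200
ω₄ (RR) = (vx − vy + k·ωz)/r = 0.2860/0.05 = 5.7200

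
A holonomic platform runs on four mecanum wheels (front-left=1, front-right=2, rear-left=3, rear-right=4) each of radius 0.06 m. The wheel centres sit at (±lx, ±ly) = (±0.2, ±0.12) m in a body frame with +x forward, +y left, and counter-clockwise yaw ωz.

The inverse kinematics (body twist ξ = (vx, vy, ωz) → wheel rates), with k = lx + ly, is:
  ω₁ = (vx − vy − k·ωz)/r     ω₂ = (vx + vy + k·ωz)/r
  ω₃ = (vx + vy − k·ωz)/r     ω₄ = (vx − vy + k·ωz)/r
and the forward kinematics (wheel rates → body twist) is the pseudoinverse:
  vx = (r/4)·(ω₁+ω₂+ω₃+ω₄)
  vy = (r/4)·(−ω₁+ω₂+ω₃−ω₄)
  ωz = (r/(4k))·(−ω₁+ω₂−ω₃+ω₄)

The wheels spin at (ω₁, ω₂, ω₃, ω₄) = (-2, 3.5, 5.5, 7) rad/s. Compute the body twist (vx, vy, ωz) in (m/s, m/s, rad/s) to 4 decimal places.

(0.2100, 0.0600, 0.3281)

k = lx + ly = 0.2 + 0.12 = 0.3200
ω₁+ω₂+ω₃+ω₄ = 14.0000  →  vx = (0.06/4)·14.0000 = 0.2100
−ω₁+ω₂+ω₃−ω₄ = 4.0000  →  vy = (0.06/4)·4.0000 = 0.0600
−ω₁+ω₂−ω₃+ω₄ = 7.0000  →  ωz = (0.06/1.2800)·7.0000 = 0.3281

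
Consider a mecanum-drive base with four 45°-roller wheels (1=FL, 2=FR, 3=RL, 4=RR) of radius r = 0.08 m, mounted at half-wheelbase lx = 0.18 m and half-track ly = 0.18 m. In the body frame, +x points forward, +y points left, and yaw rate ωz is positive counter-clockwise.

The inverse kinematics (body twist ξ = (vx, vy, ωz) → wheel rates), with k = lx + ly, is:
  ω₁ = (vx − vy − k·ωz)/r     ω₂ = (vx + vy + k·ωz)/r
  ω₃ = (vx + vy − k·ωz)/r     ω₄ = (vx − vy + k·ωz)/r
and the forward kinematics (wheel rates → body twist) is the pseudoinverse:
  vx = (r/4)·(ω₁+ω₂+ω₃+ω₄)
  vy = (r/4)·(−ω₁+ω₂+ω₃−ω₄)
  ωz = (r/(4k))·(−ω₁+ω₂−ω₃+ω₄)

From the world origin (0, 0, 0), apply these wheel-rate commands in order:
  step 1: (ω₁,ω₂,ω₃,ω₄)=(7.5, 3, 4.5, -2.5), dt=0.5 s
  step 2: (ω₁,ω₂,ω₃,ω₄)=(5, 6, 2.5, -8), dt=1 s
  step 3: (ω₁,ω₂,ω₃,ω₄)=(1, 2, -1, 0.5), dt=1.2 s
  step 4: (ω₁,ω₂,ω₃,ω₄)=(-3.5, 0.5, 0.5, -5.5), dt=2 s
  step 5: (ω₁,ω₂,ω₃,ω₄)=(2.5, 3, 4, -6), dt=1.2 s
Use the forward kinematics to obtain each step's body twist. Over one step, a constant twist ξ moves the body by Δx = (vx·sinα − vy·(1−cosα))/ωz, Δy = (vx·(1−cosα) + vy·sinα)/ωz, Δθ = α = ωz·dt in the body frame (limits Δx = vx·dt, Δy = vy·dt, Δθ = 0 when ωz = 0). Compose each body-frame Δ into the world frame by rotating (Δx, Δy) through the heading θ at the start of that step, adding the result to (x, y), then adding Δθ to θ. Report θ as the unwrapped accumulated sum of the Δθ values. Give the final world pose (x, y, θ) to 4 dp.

step 1: ξ=(vx,vy,ωz)=(0.2500, 0.0500, -0.6389), dt=0.5 → body Δ=(0.1268, 0.0048, -0.3194) → world pose (0.1268, 0.0048, -0.3194)
step 2: ξ=(vx,vy,ωz)=(0.1100, 0.2300, -0.5278), dt=1.0 → body Δ=(0.1643, 0.1911, -0.5278) → world pose (0.3428, 0.1346, -0.8472)
step 3: ξ=(vx,vy,ωz)=(0.0500, -0.0100, 0.1389), dt=1.2 → body Δ=(0.0607, -0.0070, 0.1667) → world pose (0.3778, 0.0845, -0.6806)
step 4: ξ=(vx,vy,ωz)=(-0.1600, 0.2000, -0.1111), dt=2.0 → body Δ=(-0.2731, 0.4321, -0.2222) → world pose (0.4374, 0.5922, -0.9028)
step 5: ξ=(vx,vy,ωz)=(0.0700, 0.2100, -0.5278), dt=1.2 → body Δ=(0.1557, 0.2098, -0.6333) → world pose (0.6985, 0.6000, -1.5361)

(0.6985, 0.6000, -1.5361)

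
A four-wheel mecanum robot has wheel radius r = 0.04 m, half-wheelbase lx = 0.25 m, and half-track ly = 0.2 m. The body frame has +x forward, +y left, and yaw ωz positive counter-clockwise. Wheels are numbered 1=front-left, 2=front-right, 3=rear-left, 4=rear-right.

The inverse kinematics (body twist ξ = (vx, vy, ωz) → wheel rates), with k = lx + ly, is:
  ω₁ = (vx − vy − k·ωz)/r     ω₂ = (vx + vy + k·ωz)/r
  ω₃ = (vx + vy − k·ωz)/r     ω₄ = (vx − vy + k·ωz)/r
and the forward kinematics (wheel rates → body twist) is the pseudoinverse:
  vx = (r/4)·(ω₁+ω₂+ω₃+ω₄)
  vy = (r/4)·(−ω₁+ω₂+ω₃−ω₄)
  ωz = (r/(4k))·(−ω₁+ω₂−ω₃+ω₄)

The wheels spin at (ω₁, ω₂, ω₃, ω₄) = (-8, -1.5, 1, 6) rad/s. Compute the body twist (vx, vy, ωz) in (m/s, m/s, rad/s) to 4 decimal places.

(-0.0250, 0.0150, 0.2556)

k = lx + ly = 0.25 + 0.2 = 0.4500
ω₁+ω₂+ω₃+ω₄ = -2.5000  →  vx = (0.04/4)·-2.5000 = -0.0250
−ω₁+ω₂+ω₃−ω₄ = 1.5000  →  vy = (0.04/4)·1.5000 = 0.0150
−ω₁+ω₂−ω₃+ω₄ = 11.5000  →  ωz = (0.04/1.8000)·11.5000 = 0.2556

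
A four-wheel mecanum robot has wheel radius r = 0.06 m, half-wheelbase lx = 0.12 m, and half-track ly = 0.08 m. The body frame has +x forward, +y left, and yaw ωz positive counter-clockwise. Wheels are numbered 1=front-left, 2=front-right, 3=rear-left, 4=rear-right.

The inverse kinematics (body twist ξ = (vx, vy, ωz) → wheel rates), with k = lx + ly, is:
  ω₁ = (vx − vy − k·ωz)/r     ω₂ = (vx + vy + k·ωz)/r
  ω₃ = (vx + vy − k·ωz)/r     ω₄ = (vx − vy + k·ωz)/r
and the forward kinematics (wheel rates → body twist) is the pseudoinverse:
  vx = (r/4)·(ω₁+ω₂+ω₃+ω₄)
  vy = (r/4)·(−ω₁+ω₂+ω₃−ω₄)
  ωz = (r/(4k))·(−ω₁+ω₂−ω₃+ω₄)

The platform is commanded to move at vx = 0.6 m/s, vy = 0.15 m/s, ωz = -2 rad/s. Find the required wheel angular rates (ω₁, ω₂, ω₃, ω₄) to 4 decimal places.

(14.1667, 5.8333, 19.1667, 0.8333)

k = lx + ly = 0.12 + 0.08 = 0.2000;  k·ωz = 0.2000·-2 = -0.4000
ω₁ (FL) = (vx − vy − k·ωz)/r = 0.8500/0.06 = 14.1667
ω₂ (FR) = (vx + vy + k·ωz)/r = 0.3500/0.06 = 5.8333
ω₃ (RL) = (vx + vy − k·ωz)/r = 1.1500/0.06 = 19.1667
ω₄ (RR) = (vx − vy + k·ωz)/r = 0.0500/0.06 = 0.8333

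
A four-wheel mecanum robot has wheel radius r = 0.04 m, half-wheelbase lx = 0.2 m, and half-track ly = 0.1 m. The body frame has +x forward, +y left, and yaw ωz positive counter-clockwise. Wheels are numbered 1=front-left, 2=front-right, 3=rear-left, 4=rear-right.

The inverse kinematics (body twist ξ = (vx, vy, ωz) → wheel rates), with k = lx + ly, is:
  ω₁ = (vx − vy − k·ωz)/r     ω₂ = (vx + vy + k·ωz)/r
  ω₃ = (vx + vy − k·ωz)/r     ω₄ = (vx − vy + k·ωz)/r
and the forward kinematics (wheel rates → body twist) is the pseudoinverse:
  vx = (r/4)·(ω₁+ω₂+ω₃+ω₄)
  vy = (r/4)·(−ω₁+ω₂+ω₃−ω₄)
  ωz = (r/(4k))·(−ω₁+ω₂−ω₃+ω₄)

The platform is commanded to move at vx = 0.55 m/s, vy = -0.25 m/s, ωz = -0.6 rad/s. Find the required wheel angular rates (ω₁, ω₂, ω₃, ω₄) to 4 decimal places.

(24.5000, 3.0000, 12.0000, 15.5000)

k = lx + ly = 0.2 + 0.1 = 0.3000;  k·ωz = 0.3000·-0.6 = -0.1800
ω₁ (FL) = (vx − vy − k·ωz)/r = 0.9800/0.04 = 24.5000
ω₂ (FR) = (vx + vy + k·ωz)/r = 0.1200/0.04 = 3.0000
ω₃ (RL) = (vx + vy − k·ωz)/r = 0.4800/0.04 = 12.0000
ω₄ (RR) = (vx − vy + k·ωz)/r = 0.6200/0.04 = 15.5000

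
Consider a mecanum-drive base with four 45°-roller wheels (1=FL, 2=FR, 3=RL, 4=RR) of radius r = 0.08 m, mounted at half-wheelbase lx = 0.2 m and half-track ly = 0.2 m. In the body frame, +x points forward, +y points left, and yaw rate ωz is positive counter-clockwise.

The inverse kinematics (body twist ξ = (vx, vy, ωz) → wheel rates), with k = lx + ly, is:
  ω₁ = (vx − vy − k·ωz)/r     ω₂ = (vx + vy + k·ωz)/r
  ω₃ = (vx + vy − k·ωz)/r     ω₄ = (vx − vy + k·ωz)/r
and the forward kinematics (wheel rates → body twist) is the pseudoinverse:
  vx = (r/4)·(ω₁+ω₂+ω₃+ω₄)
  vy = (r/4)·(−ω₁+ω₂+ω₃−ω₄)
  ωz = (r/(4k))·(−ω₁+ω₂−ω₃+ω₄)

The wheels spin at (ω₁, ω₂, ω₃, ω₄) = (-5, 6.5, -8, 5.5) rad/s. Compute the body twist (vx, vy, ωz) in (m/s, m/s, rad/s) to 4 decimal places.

k = lx + ly = 0.2 + 0.2 = 0.4000
ω₁+ω₂+ω₃+ω₄ = -1.0000  →  vx = (0.08/4)·-1.0000 = -0.0200
−ω₁+ω₂+ω₃−ω₄ = -2.0000  →  vy = (0.08/4)·-2.0000 = -0.0400
−ω₁+ω₂−ω₃+ω₄ = 25.0000  →  ωz = (0.08/1.6000)·25.0000 = 1.2500

(-0.0200, -0.0400, 1.2500)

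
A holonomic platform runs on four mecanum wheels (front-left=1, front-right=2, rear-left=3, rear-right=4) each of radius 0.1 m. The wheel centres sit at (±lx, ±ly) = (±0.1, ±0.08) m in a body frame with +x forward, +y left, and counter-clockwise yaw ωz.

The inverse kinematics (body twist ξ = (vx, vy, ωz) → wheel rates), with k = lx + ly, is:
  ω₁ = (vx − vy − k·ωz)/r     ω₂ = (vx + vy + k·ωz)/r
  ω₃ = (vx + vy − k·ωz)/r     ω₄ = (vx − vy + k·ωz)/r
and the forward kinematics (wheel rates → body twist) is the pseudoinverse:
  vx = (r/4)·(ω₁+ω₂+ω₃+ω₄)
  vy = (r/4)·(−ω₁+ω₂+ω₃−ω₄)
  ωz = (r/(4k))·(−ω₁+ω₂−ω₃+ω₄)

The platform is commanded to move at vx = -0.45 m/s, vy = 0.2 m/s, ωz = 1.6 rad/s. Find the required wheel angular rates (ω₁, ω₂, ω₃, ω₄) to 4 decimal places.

k = lx + ly = 0.1 + 0.08 = 0.1800;  k·ωz = 0.1800·1.6 = 0.2880
ω₁ (FL) = (vx − vy − k·ωz)/r = -0.9380/0.1 = -9.3800
ω₂ (FR) = (vx + vy + k·ωz)/r = 0.0380/0.1 = 0.3800
ω₃ (RL) = (vx + vy − k·ωz)/r = -0.5380/0.1 = -5.3800
ω₄ (RR) = (vx − vy + k·ωz)/r = -0.3620/0.1 = -3.6200

(-9.3800, 0.3800, -5.3800, -3.6200)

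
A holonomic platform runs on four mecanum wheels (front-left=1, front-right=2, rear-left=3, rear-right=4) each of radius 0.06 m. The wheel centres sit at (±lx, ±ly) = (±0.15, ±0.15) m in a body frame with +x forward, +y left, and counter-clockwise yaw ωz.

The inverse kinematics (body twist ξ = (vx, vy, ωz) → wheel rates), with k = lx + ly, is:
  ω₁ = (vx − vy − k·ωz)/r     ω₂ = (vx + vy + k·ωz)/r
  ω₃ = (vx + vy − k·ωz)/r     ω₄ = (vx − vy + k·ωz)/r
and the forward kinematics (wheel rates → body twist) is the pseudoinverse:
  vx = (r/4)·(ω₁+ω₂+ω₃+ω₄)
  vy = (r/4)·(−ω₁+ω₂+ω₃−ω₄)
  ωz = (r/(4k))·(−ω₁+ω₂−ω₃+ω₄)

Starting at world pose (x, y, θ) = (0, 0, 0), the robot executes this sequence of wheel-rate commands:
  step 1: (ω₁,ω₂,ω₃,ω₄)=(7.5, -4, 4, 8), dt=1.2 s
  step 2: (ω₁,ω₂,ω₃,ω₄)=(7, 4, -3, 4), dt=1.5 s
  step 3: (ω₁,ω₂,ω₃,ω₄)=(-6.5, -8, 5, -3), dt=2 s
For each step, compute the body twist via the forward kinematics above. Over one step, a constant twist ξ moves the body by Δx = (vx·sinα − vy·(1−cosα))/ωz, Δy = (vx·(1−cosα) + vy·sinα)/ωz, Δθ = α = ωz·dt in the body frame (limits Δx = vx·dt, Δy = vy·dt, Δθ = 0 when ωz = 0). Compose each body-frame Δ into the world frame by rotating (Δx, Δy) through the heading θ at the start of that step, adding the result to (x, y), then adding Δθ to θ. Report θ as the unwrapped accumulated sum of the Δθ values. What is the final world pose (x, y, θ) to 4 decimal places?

step 1: ξ=(vx,vy,ωz)=(0.2325, -0.2325, -0.3750), dt=1.2 → body Δ=(0.2080, -0.3314, -0.4500) → world pose (0.2080, -0.3314, -0.4500)
step 2: ξ=(vx,vy,ωz)=(0.1800, -0.1500, 0.2000), dt=1.5 → body Δ=(0.2995, -0.1814, 0.3000) → world pose (0.3987, -0.6250, -0.1500)
step 3: ξ=(vx,vy,ωz)=(-0.1875, 0.0975, -0.4750), dt=2.0 → body Δ=(-0.2352, 0.3321, -0.9500) → world pose (0.2157, -0.2615, -1.1000)

(0.2157, -0.2615, -1.1000)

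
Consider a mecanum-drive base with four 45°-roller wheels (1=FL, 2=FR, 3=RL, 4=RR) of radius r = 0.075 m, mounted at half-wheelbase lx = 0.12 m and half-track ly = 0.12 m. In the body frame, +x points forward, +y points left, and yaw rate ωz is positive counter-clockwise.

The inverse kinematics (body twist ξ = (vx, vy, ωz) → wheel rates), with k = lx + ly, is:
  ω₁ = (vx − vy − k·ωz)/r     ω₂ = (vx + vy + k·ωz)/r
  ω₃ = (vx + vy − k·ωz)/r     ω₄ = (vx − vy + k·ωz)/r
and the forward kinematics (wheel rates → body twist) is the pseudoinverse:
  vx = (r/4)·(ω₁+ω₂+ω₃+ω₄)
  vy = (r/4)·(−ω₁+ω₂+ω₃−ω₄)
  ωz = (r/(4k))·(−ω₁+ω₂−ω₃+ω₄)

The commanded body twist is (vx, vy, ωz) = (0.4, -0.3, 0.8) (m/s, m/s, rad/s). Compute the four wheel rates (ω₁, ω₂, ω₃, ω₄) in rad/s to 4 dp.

k = lx + ly = 0.12 + 0.12 = 0.2400;  k·ωz = 0.2400·0.8 = 0.1920
ω₁ (FL) = (vx − vy − k·ωz)/r = 0.5080/0.075 = 6.7733
ω₂ (FR) = (vx + vy + k·ωz)/r = 0.2920/0.075 = 3.8933
ω₃ (RL) = (vx + vy − k·ωz)/r = -0.0920/0.075 = -1.2267
ω₄ (RR) = (vx − vy + k·ωz)/r = 0.8920/0.075 = 11.8933

(6.7733, 3.8933, -1.2267, 11.8933)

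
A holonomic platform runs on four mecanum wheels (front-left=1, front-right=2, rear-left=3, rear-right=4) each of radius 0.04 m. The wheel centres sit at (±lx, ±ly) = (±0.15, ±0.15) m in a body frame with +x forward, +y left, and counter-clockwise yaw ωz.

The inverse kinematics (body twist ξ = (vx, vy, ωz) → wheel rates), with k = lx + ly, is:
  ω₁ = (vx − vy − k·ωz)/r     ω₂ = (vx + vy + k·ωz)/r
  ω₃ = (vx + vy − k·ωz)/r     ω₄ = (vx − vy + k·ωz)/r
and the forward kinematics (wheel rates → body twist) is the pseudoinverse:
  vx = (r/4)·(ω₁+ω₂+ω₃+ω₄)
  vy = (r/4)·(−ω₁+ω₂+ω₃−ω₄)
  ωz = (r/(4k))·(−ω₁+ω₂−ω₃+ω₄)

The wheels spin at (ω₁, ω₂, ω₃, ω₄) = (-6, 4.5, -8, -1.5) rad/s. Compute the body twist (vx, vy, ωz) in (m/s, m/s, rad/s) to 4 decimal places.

(-0.1100, 0.0400, 0.5667)

k = lx + ly = 0.15 + 0.15 = 0.3000
ω₁+ω₂+ω₃+ω₄ = -11.0000  →  vx = (0.04/4)·-11.0000 = -0.1100
−ω₁+ω₂+ω₃−ω₄ = 4.0000  →  vy = (0.04/4)·4.0000 = 0.0400
−ω₁+ω₂−ω₃+ω₄ = 17.0000  →  ωz = (0.04/1.2000)·17.0000 = 0.5667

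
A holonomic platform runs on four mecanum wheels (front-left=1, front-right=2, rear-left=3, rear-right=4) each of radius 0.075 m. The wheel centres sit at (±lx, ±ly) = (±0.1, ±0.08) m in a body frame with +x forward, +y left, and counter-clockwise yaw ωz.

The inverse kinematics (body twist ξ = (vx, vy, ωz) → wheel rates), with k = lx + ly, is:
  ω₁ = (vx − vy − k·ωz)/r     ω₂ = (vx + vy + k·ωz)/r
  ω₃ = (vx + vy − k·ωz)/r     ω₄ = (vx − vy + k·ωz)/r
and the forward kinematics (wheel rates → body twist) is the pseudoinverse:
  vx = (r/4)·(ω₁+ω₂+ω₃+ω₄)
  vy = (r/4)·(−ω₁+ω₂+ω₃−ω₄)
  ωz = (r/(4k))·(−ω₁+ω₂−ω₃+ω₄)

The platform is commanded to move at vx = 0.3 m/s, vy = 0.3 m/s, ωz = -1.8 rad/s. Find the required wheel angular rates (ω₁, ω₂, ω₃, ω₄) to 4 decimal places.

(4.3200, 3.6800, 12.3200, -4.3200)

k = lx + ly = 0.1 + 0.08 = 0.1800;  k·ωz = 0.1800·-1.8 = -0.3240
ω₁ (FL) = (vx − vy − k·ωz)/r = 0.3240/0.075 = 4.3200
ω₂ (FR) = (vx + vy + k·ωz)/r = 0.2760/0.075 = 3.6800
ω₃ (RL) = (vx + vy − k·ωz)/r = 0.9240/0.075 = 12.3200
ω₄ (RR) = (vx − vy + k·ωz)/r = -0.3240/0.075 = -4.3200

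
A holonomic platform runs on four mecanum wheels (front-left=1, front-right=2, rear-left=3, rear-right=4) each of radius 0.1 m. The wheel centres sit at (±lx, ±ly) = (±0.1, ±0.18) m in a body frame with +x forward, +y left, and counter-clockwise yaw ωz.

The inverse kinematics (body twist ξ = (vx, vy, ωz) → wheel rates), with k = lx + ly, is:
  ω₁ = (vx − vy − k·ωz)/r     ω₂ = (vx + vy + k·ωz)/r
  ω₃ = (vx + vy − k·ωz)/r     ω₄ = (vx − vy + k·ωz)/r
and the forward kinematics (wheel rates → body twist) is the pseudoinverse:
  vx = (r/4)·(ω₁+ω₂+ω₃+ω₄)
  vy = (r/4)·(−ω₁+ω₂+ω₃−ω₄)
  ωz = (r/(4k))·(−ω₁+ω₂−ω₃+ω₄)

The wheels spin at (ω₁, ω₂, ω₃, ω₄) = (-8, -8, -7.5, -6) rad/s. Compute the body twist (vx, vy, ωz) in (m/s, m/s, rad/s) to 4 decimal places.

(-0.7375, -0.0375, 0.1339)

k = lx + ly = 0.1 + 0.18 = 0.2800
ω₁+ω₂+ω₃+ω₄ = -29.5000  →  vx = (0.1/4)·-29.5000 = -0.7375
−ω₁+ω₂+ω₃−ω₄ = -1.5000  →  vy = (0.1/4)·-1.5000 = -0.0375
−ω₁+ω₂−ω₃+ω₄ = 1.5000  →  ωz = (0.1/1.1200)·1.5000 = 0.1339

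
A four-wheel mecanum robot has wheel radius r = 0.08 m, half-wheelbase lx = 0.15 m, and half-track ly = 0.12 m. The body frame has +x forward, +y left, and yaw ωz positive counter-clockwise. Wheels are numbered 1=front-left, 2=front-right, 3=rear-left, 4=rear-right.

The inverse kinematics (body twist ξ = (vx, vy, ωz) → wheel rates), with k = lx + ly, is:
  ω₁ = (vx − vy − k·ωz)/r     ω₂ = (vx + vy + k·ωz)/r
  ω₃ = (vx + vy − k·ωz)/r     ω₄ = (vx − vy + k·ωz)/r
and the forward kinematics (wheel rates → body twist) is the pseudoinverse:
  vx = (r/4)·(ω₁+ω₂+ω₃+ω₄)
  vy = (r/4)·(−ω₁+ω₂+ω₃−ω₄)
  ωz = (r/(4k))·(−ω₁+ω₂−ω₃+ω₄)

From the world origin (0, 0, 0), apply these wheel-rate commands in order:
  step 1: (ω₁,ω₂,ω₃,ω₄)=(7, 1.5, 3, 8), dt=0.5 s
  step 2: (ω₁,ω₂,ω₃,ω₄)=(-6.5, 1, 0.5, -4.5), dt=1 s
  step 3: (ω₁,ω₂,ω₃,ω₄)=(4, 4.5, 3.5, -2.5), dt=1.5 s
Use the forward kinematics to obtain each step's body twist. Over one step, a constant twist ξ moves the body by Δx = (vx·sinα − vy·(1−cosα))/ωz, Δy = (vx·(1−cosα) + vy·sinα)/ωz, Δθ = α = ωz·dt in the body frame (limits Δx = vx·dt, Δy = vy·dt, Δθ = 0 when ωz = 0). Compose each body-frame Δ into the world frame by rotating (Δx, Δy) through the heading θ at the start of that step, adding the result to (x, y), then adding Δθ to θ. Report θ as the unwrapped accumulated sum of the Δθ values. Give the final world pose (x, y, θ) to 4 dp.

(0.2908, 0.2794, -0.4444)

step 1: ξ=(vx,vy,ωz)=(0.3900, -0.2100, -0.0370), dt=0.5 → body Δ=(0.1940, -0.1068, -0.0185) → world pose (0.1940, -0.1068, -0.0185)
step 2: ξ=(vx,vy,ωz)=(-0.1900, 0.2500, 0.1852), dt=1.0 → body Δ=(-0.2120, 0.2310, 0.1852) → world pose (-0.0137, 0.1281, 0.1667)
step 3: ξ=(vx,vy,ωz)=(0.1900, 0.1300, -0.4074), dt=1.5 → body Δ=(0.3253, 0.0987, -0.6111) → world pose (0.2908, 0.2794, -0.4444)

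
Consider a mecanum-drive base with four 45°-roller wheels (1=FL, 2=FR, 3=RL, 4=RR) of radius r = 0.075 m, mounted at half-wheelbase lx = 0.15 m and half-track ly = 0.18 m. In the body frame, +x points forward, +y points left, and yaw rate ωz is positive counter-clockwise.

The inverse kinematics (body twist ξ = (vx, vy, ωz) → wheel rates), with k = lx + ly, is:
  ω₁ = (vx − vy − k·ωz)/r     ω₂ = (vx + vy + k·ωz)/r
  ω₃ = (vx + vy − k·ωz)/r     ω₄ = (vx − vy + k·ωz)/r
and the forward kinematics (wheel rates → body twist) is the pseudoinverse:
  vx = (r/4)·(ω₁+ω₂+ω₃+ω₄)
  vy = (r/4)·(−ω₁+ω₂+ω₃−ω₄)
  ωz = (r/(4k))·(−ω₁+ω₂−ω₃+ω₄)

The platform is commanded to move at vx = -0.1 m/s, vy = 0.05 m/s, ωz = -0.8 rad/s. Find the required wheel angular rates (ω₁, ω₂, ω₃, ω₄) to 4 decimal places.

k = lx + ly = 0.15 + 0.18 = 0.3300;  k·ωz = 0.3300·-0.8 = -0.2640
ω₁ (FL) = (vx − vy − k·ωz)/r = 0.1140/0.075 = 1.5200
ω₂ (FR) = (vx + vy + k·ωz)/r = -0.3140/0.075 = -4.1867
ω₃ (RL) = (vx + vy − k·ωz)/r = 0.2140/0.075 = 2.8533
ω₄ (RR) = (vx − vy + k·ωz)/r = -0.4140/0.075 = -5.5200

(1.5200, -4.1867, 2.8533, -5.5200)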